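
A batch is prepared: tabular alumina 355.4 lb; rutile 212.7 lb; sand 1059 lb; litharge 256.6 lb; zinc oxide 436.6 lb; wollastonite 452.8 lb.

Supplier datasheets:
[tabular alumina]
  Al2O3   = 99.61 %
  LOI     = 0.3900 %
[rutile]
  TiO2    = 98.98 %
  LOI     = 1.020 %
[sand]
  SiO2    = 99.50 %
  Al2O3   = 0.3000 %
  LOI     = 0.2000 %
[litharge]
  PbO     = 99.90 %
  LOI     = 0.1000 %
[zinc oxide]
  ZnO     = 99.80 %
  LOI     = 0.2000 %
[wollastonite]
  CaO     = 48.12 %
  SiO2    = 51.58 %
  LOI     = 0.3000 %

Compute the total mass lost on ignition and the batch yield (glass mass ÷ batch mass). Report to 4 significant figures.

LOI loss = 8.162 lb; glass = 2765 lb; yield = 99.71%

In-progress results are shown with 4-significant-digit rounding alongside each step; all internal work runs at full precision through every step; exactly one rounding goes into every reported result — the derived quantities, which include yield, totals, six oxide percentages, net glass mass, LOI, are recomputed at full precision, precisely as stated by question or answer, using the weight values for 2765 lb of glass.
Each material's LOI contribution:
  tabular alumina: 355.4 × 0.003900 = 1.386 lb
  rutile: 212.7 × 0.01020 = 2.170 lb
  sand: 1059 × 0.002000 = 2.118 lb
  litharge: 256.6 × 0.001000 = 0.2566 lb
  zinc oxide: 436.6 × 0.002000 = 0.8732 lb
  wollastonite: 452.8 × 0.003000 = 1.358 lb
Total LOI = 8.162 lb
Glass = batch − LOI = 2773 − 8.162 = 2765 lb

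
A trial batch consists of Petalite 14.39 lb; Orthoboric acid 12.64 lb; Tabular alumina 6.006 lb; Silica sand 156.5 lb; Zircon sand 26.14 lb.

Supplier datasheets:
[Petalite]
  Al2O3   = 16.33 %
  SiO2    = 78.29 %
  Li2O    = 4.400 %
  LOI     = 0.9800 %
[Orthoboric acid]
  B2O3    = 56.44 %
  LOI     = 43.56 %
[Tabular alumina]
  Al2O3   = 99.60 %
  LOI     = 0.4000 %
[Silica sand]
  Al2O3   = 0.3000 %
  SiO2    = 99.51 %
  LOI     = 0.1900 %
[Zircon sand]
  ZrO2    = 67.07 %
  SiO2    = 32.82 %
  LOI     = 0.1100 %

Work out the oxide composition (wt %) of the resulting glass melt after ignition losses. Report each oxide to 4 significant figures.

Glass mass = 209.7 lb (batch 215.7 − LOI 5.997).
Composition: ZrO2 8.361%, B2O3 3.402%, Al2O3 4.198%, SiO2 83.74%, Li2O 0.3020%

The working math maintains exact precision through the solve; the intermediate values are printed with 4-significant-digit rounding between the steps — a single rounding produces each reported value; the derived quantities, including the yield, totals, LOI, glass mass, the five compositions, are re-derived starting from the weights at 209.7 lb of glass at full float precision as they appear in the question or the answer.
Oxide-by-oxide delivered mass:
  ZrO2: 26.14·0.6707 = 17.53 lb
  B2O3: 12.64·0.5644 = 7.134 lb
  Al2O3: 14.39·0.1633 + 6.006·0.9960 + 156.5·0.003000 = 8.801 lb
  SiO2: 14.39·0.7829 + 156.5·0.9951 + 26.14·0.3282 = 175.6 lb
  Li2O: 14.39·0.04400 = 0.6332 lb
LOI: 14.39·0.009800 + 12.64·0.4356 + 6.006·0.004000 + 156.5·0.001900 + 26.14·0.001100 = 5.997 lb
batch − LOI leaves glass = 215.7 − 5.997 = 209.7 lb (the oxide masses sum to this)
percent share: oxide ÷ glass, ×100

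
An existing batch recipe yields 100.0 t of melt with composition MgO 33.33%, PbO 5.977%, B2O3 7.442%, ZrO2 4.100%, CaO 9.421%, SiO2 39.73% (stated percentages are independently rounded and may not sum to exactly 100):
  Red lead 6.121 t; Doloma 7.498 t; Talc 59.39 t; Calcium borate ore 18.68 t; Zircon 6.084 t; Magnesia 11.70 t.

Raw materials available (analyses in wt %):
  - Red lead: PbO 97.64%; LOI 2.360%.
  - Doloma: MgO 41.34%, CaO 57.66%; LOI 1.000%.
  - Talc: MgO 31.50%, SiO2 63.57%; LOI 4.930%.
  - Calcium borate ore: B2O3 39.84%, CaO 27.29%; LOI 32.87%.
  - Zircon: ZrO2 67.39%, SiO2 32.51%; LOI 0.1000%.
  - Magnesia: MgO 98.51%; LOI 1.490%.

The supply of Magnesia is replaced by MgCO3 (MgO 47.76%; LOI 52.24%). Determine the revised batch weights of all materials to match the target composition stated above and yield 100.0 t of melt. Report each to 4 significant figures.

Intermediates are printed rounded to four significant figures alongside each step — all arithmetic runs at full float precision end to end; a single rounding finalizes each reported value; derived quantities (net glass mass, six oxide percentages, ignition loss, yield, totals) are carried in full precision using the weight values for 100.0 t of glass exactly as printed in the question or the answer.
Target masses of each oxide per 100.0 t melt:
  MgO: 33.33% × 100.0 = 33.33 t
  PbO: 5.977% × 100.0 = 5.977 t
  B2O3: 7.442% × 100.0 = 7.442 t
  ZrO2: 4.100% × 100.0 = 4.100 t
  CaO: 9.421% × 100.0 = 9.421 t
  SiO2: 39.73% × 100.0 = 39.73 t
Balance tally, oxide-wise, with the batch weights as given, at the basis given (delivered sums recover each target modulo rounding of the values):
  MgO: 7.498·0.4134 + 59.39·0.3150 + 24.13·0.4776 = 33.33 t (target 33.33 t)
  PbO: 6.121·0.9764 = 5.977 t (target 5.977 t)
  B2O3: 18.68·0.3984 = 7.442 t (target 7.442 t)
  ZrO2: 6.084·0.6739 = 4.100 t (target 4.100 t)
  CaO: 7.498·0.5766 + 18.68·0.2729 = 9.421 t (target 9.421 t)
  SiO2: 59.39·0.6357 + 6.084·0.3251 = 39.73 t (target 39.73 t)
Consistency of the glass mass: batch Σ − ignition loss = 100.0 t (the targets, summed, come to 100.0 t; against the stated basis, 100.0 t — a pure rounding effect).
Total batch = Σ batch = 121.9 t; LOI removed, Σ of batch·LOI: 21.90 t; as yield: glass ÷ batch → 82.04%.

Revised batch per 100.0 t melt:
  Red lead: 6.121 t
  Doloma: 7.498 t
  Talc: 59.39 t
  Calcium borate ore: 18.68 t
  Zircon: 6.084 t
  MgCO3: 24.13 t
Total batch = 121.9 t; LOI loss = 21.90 t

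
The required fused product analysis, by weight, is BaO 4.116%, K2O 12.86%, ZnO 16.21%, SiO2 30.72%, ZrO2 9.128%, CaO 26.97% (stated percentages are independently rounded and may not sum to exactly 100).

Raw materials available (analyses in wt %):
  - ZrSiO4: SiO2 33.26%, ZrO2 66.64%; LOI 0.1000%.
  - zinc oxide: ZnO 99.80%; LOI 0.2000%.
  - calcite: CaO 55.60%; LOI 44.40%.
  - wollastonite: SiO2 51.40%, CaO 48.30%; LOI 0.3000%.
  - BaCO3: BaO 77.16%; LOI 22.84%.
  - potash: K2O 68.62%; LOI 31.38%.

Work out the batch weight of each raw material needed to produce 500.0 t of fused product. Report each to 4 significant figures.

All arithmetic holds exact precision from first step to last. Rounding to four significant figures extends to each in-between result as printed — a single rounding completes every reported value — the derived quantities (glass mass, totals, the six compositions, ignition loss, the yield) are recomputed from the weighed amounts on 500.0 t of glass at full precision as they appear in the problem or answer text.
Per-oxide target masses for 500.0 t fused product:
  BaO: 4.116% × 500.0 = 20.58 t
  K2O: 12.86% × 500.0 = 64.30 t
  ZnO: 16.21% × 500.0 = 81.05 t
  SiO2: 30.72% × 500.0 = 153.6 t
  ZrO2: 9.128% × 500.0 = 45.64 t
  CaO: 26.97% × 500.0 = 134.8 t
Per-oxide balance check on the weights just shown, for the quoted basis mass (sums match the target masses given rounding of the digits):
  BaO: 26.67·0.7716 = 20.58 t (target 20.58 t)
  K2O: 93.70·0.6862 = 64.30 t (target 64.30 t)
  ZnO: 81.21·0.9980 = 81.05 t (target 81.05 t)
  SiO2: 68.49·0.3326 + 254.5·0.5140 = 153.6 t (target 153.6 t)
  ZrO2: 68.49·0.6664 = 45.64 t (target 45.64 t)
  CaO: 21.44·0.5560 + 254.5·0.4830 = 134.8 t (target 134.8 t)
Glass-mass sanity pass: total batch − LOI = 500.0 t (oxide target masses add up to 500.0 t; basis as stated: 500.0 t — gaps are rounding artifacts).
Whole-batch sum: Σ batch = 546.0 t; ignition loss, Σ(batch × LOI) = 46.01 t; yield = glass ÷ total batch = 91.57%.

Batch per 500.0 t fused product:
  ZrSiO4: 68.49 t
  zinc oxide: 81.21 t
  calcite: 21.44 t
  wollastonite: 254.5 t
  BaCO3: 26.67 t
  potash: 93.70 t
Total batch = 546.0 t; LOI loss = 46.01 t; yield = 91.57%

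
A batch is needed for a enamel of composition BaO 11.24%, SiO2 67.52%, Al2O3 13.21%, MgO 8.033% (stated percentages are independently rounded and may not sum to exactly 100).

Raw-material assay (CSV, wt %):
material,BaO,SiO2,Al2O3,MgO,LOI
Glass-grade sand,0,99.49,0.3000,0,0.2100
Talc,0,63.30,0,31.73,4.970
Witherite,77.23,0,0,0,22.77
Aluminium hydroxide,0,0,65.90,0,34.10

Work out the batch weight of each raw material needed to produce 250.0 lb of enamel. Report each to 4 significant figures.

Batch per 250.0 lb enamel:
  Glass-grade sand: 129.4 lb
  Talc: 63.29 lb
  Witherite: 36.38 lb
  Aluminium hydroxide: 49.52 lb
Total batch = 278.6 lb; LOI loss = 28.59 lb; yield = 89.74%

In-progress results appear with 4-significant-digit rounding within the worked lines — the whole derivation keeps full precision in all steps. Every reported number carries a single rounding; the derived quantities (net glass mass, the four compositions, the totals, LOI, yield) are re-derived at full precision from the batch weights per 250.0 lb of glass, as they appear in the problem or answer text.
Oxide mass targets, per 250.0 lb enamel:
  BaO: 11.24% × 250.0 = 28.10 lb
  SiO2: 67.52% × 250.0 = 168.8 lb
  Al2O3: 13.21% × 250.0 = 33.02 lb
  MgO: 8.033% × 250.0 = 20.08 lb
A balance pass over the oxides, working from each reported weight, for the quoted basis mass (every target is met by its sum within answer rounding):
  BaO: 36.38·0.7723 = 28.10 lb (target 28.10 lb)
  SiO2: 129.4·0.9949 + 63.29·0.6330 = 168.8 lb (target 168.8 lb)
  Al2O3: 129.4·0.003000 + 49.52·0.6590 = 33.02 lb (target 33.02 lb)
  MgO: 63.29·0.3173 = 20.08 lb (target 20.08 lb)
Glass-mass closure: total charge less LOI = 250.0 lb (per-oxide target masses sum to 250.0 lb; against the stated basis, 250.0 lb — any gap is answer rounding).
Batch total: Σ batch = 278.6 lb; ignition loss, Σ(batch × LOI) = 28.59 lb; yield, glass over the total, = 89.74%.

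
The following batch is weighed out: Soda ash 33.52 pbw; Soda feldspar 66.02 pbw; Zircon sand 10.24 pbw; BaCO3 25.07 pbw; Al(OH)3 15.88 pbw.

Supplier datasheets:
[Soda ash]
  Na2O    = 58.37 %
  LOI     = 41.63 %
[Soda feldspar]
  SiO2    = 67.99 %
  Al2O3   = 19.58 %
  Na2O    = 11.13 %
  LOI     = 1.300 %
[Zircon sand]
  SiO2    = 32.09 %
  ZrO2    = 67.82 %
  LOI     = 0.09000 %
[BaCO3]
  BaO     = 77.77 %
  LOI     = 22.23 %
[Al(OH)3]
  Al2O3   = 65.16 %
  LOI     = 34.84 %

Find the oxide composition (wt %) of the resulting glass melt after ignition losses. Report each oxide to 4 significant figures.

Mid-chain values are shown, with 4-significant-digit rounding, when written out. Every computation maintains full float precision at all times. Every reported value undergoes a single rounding — the derived quantities are carried at full float precision (five oxide percentages, net glass mass, totals, yield, ignition loss) starting from the weights on 124.8 pbw of glass as they appear in the question or the answer.
What the batch supplies per oxide:
  BaO: 25.07·0.7777 = 19.50 pbw
  SiO2: 66.02·0.6799 + 10.24·0.3209 = 48.17 pbw
  ZrO2: 10.24·0.6782 = 6.945 pbw
  Al2O3: 66.02·0.1958 + 15.88·0.6516 = 23.27 pbw
  Na2O: 33.52·0.5837 + 66.02·0.1113 = 26.91 pbw
LOI: 33.52·0.4163 + 66.02·0.01300 + 10.24·9.000e-04 + 25.07·0.2223 + 15.88·0.3484 = 25.93 pbw
Glass = total batch minus LOI = 150.7 − 25.93 = 124.8 pbw (the oxide masses sum to this)
each oxide over glass, ×100, is wt %

Glass mass = 124.8 pbw (batch 150.7 − LOI 25.93).
Composition: BaO 15.62%, SiO2 38.60%, ZrO2 5.565%, Al2O3 18.65%, Na2O 21.56%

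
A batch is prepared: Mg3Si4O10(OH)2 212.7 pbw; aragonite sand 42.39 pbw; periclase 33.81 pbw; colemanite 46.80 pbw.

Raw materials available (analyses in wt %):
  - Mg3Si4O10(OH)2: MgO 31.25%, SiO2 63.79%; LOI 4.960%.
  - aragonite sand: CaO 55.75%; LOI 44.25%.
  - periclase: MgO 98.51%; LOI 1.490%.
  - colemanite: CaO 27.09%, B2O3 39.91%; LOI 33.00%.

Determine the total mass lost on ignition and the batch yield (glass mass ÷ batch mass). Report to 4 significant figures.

Each numeric step holds full float precision throughout. Intermediates are displayed (rounded to 4 significant figures) at each printed step; each reported number is rounded exactly once — the derived quantities, which include yield, net glass mass, the four compositions, the totals, ignition loss, are re-derived at full precision, as set out in problem or answer, starting from the weights per 290.4 pbw of glass.
Loss on ignition, line by line:
  Mg3Si4O10(OH)2: 212.7 × 0.04960 = 10.55 pbw
  aragonite sand: 42.39 × 0.4425 = 18.76 pbw
  periclase: 33.81 × 0.01490 = 0.5038 pbw
  colemanite: 46.80 × 0.3300 = 15.44 pbw
Total LOI = 45.26 pbw
Glass = batch − LOI = 335.7 − 45.26 = 290.4 pbw

LOI loss = 45.26 pbw; glass = 290.4 pbw; yield = 86.52%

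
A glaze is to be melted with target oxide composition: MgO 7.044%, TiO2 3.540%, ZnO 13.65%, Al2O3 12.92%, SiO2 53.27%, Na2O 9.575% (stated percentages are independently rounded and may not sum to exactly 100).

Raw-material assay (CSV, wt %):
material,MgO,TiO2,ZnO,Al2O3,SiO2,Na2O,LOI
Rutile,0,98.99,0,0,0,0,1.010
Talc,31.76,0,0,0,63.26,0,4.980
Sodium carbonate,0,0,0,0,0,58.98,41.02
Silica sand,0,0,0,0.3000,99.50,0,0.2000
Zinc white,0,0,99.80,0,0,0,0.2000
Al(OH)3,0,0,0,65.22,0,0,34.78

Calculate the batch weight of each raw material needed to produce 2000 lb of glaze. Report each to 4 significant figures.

All arithmetic runs at full float precision in every operation; the intermediate values are displayed rounded to four significant digits on the page — every reported figure takes a single rounding — all derived quantities are carried from the weighed amounts per 2000 lb of glass at exact precision (totals, the yield, LOI, glass mass, the six compositions) exactly as shown in the problem or answer text.
Per-oxide target masses for 2000 lb glaze:
  MgO: 7.044% × 2000 = 140.9 lb
  TiO2: 3.540% × 2000 = 70.80 lb
  ZnO: 13.65% × 2000 = 273.0 lb
  Al2O3: 12.92% × 2000 = 258.4 lb
  SiO2: 53.27% × 2000 = 1065 lb
  Na2O: 9.575% × 2000 = 191.5 lb
Balance tally, oxide-wise, from the weights as reported, versus the basis set out (sums match the target masses given rounding of the digits):
  MgO: 443.6·0.3176 = 140.9 lb (target 140.9 lb)
  TiO2: 71.52·0.9899 = 70.80 lb (target 70.80 lb)
  ZnO: 273.5·0.9980 = 273.0 lb (target 273.0 lb)
  Al2O3: 788.7·0.003000 + 392.6·0.6522 = 258.4 lb (target 258.4 lb)
  SiO2: 443.6·0.6326 + 788.7·0.9950 = 1065 lb (target 1065 lb)
  Na2O: 324.7·0.5898 = 191.5 lb (target 191.5 lb)
Glass-mass sanity pass: Σ batch − LOI loss = 2000 lb (oxide target masses add up to 2000 lb; basis as stated: 2000 lb — deltas are rounding alone).
Adding the batch up: Σ batch = 2295 lb; LOI loss = Σ batch·LOI = 294.7 lb; yield: glass divided by total = 87.16%.

Batch per 2000 lb glaze:
  Rutile: 71.52 lb
  Talc: 443.6 lb
  Sodium carbonate: 324.7 lb
  Silica sand: 788.7 lb
  Zinc white: 273.5 lb
  Al(OH)3: 392.6 lb
Total batch = 2295 lb; LOI loss = 294.7 lb; yield = 87.16%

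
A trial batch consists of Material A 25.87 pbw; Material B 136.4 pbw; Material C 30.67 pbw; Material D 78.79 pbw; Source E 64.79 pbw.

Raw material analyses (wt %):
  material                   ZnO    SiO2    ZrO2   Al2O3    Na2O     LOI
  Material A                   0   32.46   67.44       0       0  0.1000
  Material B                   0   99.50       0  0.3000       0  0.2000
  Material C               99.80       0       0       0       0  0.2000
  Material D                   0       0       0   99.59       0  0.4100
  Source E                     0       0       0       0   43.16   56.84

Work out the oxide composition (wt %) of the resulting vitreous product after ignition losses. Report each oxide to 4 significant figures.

Glass mass = 299.0 pbw (batch 336.5 − LOI 37.51).
Composition: ZnO 10.24%, SiO2 48.20%, ZrO2 5.835%, Al2O3 26.38%, Na2O 9.352%

Intermediates are printed rounded off to 4 significant figures in the working; every computation carries full precision throughout. Each reported figure sees exactly one rounding; derived quantities (five oxide percentages, totals, glass mass, the yield, LOI) are re-derived using the weight values on 299.0 pbw of glass in full float precision as they appear in the problem or answer text.
What the batch supplies per oxide:
  ZnO: 30.67·0.9980 = 30.61 pbw
  SiO2: 25.87·0.3246 + 136.4·0.9950 = 144.1 pbw
  ZrO2: 25.87·0.6744 = 17.45 pbw
  Al2O3: 136.4·0.003000 + 78.79·0.9959 = 78.88 pbw
  Na2O: 64.79·0.4316 = 27.96 pbw
LOI: 25.87·0.001000 + 136.4·0.002000 + 30.67·0.002000 + 78.79·0.004100 + 64.79·0.5684 = 37.51 pbw
batch − LOI leaves glass = 336.5 − 37.51 = 299.0 pbw (equal to the oxide-mass sum)
wt % = 100 × oxide mass / glass mass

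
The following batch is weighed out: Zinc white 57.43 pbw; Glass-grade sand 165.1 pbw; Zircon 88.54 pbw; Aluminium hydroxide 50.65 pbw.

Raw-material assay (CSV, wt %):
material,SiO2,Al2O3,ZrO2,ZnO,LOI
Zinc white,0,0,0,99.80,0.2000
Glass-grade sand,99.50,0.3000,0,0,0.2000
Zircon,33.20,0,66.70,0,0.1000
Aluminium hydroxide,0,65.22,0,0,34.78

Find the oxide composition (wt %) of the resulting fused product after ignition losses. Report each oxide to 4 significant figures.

Glass mass = 343.6 pbw (batch 361.7 − LOI 18.15).
Composition: SiO2 56.37%, Al2O3 9.759%, ZrO2 17.19%, ZnO 16.68%

Working values are printed rounded off to 4 significant figures at each printed step; all internal work holds full float precision at each step; each reported result sees exactly one rounding — derived quantities, which include glass mass, totals, yield, LOI, the four compositions, are computed at full precision, as they appear in the problem or answer text, from the batch weights per 343.6 pbw of glass.
Oxide-by-oxide delivered mass:
  SiO2: 165.1·0.9950 + 88.54·0.3320 = 193.7 pbw
  Al2O3: 165.1·0.003000 + 50.65·0.6522 = 33.53 pbw
  ZrO2: 88.54·0.6670 = 59.06 pbw
  ZnO: 57.43·0.9980 = 57.32 pbw
LOI: 57.43·0.002000 + 165.1·0.002000 + 88.54·0.001000 + 50.65·0.3478 = 18.15 pbw
Glass = total batch minus LOI = 361.7 − 18.15 = 343.6 pbw (matching Σ of the oxides)
wt % = oxide mass / glass mass × 100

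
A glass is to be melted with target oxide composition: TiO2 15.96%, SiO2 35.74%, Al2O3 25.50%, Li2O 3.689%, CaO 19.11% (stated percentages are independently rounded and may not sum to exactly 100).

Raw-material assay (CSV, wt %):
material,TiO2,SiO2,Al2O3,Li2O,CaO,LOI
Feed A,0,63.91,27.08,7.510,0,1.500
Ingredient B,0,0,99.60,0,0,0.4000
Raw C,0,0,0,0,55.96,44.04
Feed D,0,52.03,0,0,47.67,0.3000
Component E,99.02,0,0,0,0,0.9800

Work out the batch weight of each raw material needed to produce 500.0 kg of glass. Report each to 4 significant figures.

Values along the way are displayed, rounded to 4 significant figures, within the worked lines — each numeric step carries full float precision in every operation — every reported value is rounded exactly once — derived quantities (yield, net glass mass, five oxide percentages, LOI, the totals) are computed at exact precision from the weighed amounts on 500.0 kg of glass as set out in the problem or answer text.
The oxide mass targets at 500.0 kg glass:
  TiO2: 15.96% × 500.0 = 79.80 kg
  SiO2: 35.74% × 500.0 = 178.7 kg
  Al2O3: 25.50% × 500.0 = 127.5 kg
  Li2O: 3.689% × 500.0 = 18.44 kg
  CaO: 19.11% × 500.0 = 95.55 kg
A balance pass over the oxides, applying the batch weights above, under the basis named above (delivered sums recover each target net of answer rounding effects):
  TiO2: 80.59·0.9902 = 79.80 kg (target 79.80 kg)
  SiO2: 245.6·0.6391 + 41.77·0.5203 = 178.7 kg (target 178.7 kg)
  Al2O3: 245.6·0.2708 + 61.23·0.9960 = 127.5 kg (target 127.5 kg)
  Li2O: 245.6·0.07510 = 18.44 kg (target 18.44 kg)
  CaO: 135.2·0.5596 + 41.77·0.4767 = 95.57 kg (target 95.55 kg)
Mass balance on the glass: batch Σ − ignition loss = 500.0 kg (targets for the oxides total 500.0 kg; against the stated basis, 500.0 kg — rounding explains the deltas).
Summing the batch: Σ batch = 564.4 kg; loss to ignition Σ batch·LOI = 64.39 kg; glass ÷ batch gives a yield of 88.59%.

Batch per 500.0 kg glass:
  Feed A: 245.6 kg
  Ingredient B: 61.23 kg
  Raw C: 135.2 kg
  Feed D: 41.77 kg
  Component E: 80.59 kg
Total batch = 564.4 kg; LOI loss = 64.39 kg; yield = 88.59%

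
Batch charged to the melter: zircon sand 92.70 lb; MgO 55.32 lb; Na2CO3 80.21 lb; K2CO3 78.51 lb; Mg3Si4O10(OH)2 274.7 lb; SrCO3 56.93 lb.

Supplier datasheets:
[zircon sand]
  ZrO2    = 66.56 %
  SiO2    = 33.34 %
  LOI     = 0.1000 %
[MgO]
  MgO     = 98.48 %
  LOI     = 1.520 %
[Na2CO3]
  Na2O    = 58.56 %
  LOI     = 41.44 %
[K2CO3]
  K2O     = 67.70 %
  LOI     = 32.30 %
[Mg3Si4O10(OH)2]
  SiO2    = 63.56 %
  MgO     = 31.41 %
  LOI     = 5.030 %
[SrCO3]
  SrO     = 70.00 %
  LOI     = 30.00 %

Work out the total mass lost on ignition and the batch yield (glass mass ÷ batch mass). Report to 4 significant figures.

LOI loss = 90.43 lb; glass = 547.9 lb; yield = 85.83%

Intermediates are shown rounded off to 4 significant figures as written — each numeric step carries full float precision through the solve — every reported number is rounded only once. The derived quantities are re-derived from the weighed amounts per 547.9 lb of glass at exact precision (six oxide percentages, totals, glass mass, yield, ignition loss), exactly as printed in either problem or answer.
LOI of each material in turn:
  zircon sand: 92.70 × 0.001000 = 0.09270 lb
  MgO: 55.32 × 0.01520 = 0.8409 lb
  Na2CO3: 80.21 × 0.4144 = 33.24 lb
  K2CO3: 78.51 × 0.3230 = 25.36 lb
  Mg3Si4O10(OH)2: 274.7 × 0.05030 = 13.82 lb
  SrCO3: 56.93 × 0.3000 = 17.08 lb
Total LOI = 90.43 lb
Glass = batch − LOI = 638.4 − 90.43 = 547.9 lb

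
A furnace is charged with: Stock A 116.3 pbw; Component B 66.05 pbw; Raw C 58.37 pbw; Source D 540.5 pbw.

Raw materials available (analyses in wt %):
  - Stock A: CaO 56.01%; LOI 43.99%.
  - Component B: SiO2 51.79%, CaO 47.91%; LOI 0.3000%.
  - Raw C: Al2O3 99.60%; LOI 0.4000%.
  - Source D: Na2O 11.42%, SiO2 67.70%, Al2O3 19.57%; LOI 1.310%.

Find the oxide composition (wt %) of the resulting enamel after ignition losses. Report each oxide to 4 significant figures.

Values along the way appear (rounded to four significant figures) in the working — exact precision is kept end to end; each reported number is rounded just once. The derived quantities (the yield, glass mass, the totals, LOI, the four compositions) are computed from the weighed amounts per 722.5 pbw of glass at exact precision as they appear in the question or the answer.
Oxide-by-oxide delivered mass:
  Na2O: 540.5·0.1142 = 61.73 pbw
  SiO2: 66.05·0.5179 + 540.5·0.6770 = 400.1 pbw
  Al2O3: 58.37·0.9960 + 540.5·0.1957 = 163.9 pbw
  CaO: 116.3·0.5601 + 66.05·0.4791 = 96.78 pbw
LOI: 116.3·0.4399 + 66.05·0.003000 + 58.37·0.004000 + 540.5·0.01310 = 58.67 pbw
The glass mass, total less LOI, = 781.2 − 58.67 = 722.5 pbw (= the summed oxide contributions)
wt %: oxide over glass, times 100

Glass mass = 722.5 pbw (batch 781.2 − LOI 58.67).
Composition: Na2O 8.543%, SiO2 55.38%, Al2O3 22.69%, CaO 13.39%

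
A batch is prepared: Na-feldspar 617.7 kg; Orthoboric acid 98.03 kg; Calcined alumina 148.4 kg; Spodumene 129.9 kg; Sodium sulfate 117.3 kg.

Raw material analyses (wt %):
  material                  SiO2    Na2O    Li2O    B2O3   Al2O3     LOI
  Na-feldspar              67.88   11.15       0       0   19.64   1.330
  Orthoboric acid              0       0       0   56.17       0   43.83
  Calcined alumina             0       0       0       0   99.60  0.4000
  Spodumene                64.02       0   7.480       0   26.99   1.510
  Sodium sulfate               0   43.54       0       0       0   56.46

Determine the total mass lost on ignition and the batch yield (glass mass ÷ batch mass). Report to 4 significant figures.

In-progress results appear rounded to four significant digits at each printed step; all internal work carries exact precision at all times; exactly one rounding is applied to every reported result; all derived quantities (the yield, the totals, glass mass, five oxide percentages, LOI) are rebuilt from the batch weights for 991.4 kg of glass at exact precision, precisely as stated by the problem or answer text.
Material-by-material LOI:
  Na-feldspar: 617.7 × 0.01330 = 8.215 kg
  Orthoboric acid: 98.03 × 0.4383 = 42.97 kg
  Calcined alumina: 148.4 × 0.004000 = 0.5936 kg
  Spodumene: 129.9 × 0.01510 = 1.961 kg
  Sodium sulfate: 117.3 × 0.5646 = 66.23 kg
Total LOI = 120.0 kg
Glass = batch − LOI = 1111 − 120.0 = 991.4 kg

LOI loss = 120.0 kg; glass = 991.4 kg; yield = 89.21%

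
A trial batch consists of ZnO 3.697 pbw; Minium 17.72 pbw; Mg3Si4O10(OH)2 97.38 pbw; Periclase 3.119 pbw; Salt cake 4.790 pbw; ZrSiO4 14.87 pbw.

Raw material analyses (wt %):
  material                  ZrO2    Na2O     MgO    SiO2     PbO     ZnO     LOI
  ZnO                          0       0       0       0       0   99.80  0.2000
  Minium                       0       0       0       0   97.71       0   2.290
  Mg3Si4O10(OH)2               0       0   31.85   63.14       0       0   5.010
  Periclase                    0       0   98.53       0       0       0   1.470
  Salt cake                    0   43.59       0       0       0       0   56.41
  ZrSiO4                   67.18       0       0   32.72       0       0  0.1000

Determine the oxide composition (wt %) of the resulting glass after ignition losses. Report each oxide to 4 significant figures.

The intermediate values appear (rounded to 4 significant digits) across the worked steps. Each numeric step keeps exact precision at each step — every reported figure takes a single rounding; all derived quantities, including glass mass, six oxide percentages, ignition loss, yield, totals, are carried from the batch weights at 133.5 pbw of glass in full float precision as they appear in either problem or answer.
What the batch supplies per oxide:
  ZrO2: 14.87·0.6718 = 9.990 pbw
  Na2O: 4.790·0.4359 = 2.088 pbw
  MgO: 97.38·0.3185 + 3.119·0.9853 = 34.09 pbw
  SiO2: 97.38·0.6314 + 14.87·0.3272 = 66.35 pbw
  PbO: 17.72·0.9771 = 17.31 pbw
  ZnO: 3.697·0.9980 = 3.690 pbw
LOI: 3.697·0.002000 + 17.72·0.02290 + 97.38·0.05010 + 3.119·0.01470 + 4.790·0.5641 + 14.87·0.001000 = 8.055 pbw
Net of LOI, the glass mass = 141.6 − 8.055 = 133.5 pbw (matching Σ of the oxides)
percent share: oxide ÷ glass, ×100

Glass mass = 133.5 pbw (batch 141.6 − LOI 8.055).
Composition: ZrO2 7.482%, Na2O 1.564%, MgO 25.53%, SiO2 49.69%, PbO 12.97%, ZnO 2.763%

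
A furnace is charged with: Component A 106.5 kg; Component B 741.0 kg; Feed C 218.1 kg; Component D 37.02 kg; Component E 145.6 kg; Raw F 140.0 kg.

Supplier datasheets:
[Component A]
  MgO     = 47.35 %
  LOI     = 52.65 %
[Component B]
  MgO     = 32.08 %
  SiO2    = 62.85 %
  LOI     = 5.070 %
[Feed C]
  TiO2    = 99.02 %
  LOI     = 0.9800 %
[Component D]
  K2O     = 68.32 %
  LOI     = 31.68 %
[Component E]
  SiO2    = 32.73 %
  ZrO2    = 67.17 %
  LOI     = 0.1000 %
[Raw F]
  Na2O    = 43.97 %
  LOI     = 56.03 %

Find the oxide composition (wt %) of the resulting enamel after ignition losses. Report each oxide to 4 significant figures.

The intermediate values are printed, rounded to four significant figures, across the worked steps — the working math runs at exact precision from start to finish — exactly one rounding lands on every reported figure — the derived quantities are carried in full float precision (yield, the six compositions, net glass mass, the totals, ignition loss) using the weight values at 1202 kg of glass exactly as printed in either problem or answer.
Mass of each oxide from the mix:
  TiO2: 218.1·0.9902 = 216.0 kg
  MgO: 106.5·0.4735 + 741.0·0.3208 = 288.1 kg
  SiO2: 741.0·0.6285 + 145.6·0.3273 = 513.4 kg
  K2O: 37.02·0.6832 = 25.29 kg
  Na2O: 140.0·0.4397 = 61.56 kg
  ZrO2: 145.6·0.6717 = 97.80 kg
LOI: 106.5·0.5265 + 741.0·0.05070 + 218.1·0.009800 + 37.02·0.3168 + 145.6·0.001000 + 140.0·0.5603 = 186.1 kg
The glass mass, total less LOI, = 1388 − 186.1 = 1202 kg (consistent with Σ oxide mass)
wt % = 100 × oxide mass / glass mass

Glass mass = 1202 kg (batch 1388 − LOI 186.1).
Composition: TiO2 17.97%, MgO 23.97%, SiO2 42.71%, K2O 2.104%, Na2O 5.121%, ZrO2 8.136%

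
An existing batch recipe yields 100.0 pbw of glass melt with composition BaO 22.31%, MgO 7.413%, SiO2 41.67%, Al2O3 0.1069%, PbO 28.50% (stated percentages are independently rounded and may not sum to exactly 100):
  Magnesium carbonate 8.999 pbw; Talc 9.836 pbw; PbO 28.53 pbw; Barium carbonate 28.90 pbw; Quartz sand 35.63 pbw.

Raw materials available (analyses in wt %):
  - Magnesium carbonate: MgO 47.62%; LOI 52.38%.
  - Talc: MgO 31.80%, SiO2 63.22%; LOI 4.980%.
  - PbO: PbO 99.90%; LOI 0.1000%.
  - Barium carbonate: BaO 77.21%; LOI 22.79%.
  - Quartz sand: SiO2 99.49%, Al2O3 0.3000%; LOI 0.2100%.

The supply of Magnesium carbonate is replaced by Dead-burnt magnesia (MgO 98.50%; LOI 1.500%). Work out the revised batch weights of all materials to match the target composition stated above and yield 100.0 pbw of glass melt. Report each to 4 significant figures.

Revised batch per 100.0 pbw glass melt:
  Dead-burnt magnesia: 4.350 pbw
  Talc: 9.836 pbw
  PbO: 28.53 pbw
  Barium carbonate: 28.90 pbw
  Quartz sand: 35.63 pbw
Total batch = 107.2 pbw; LOI loss = 7.245 pbw

The working math carries full float precision from start to finish; mid-chain values appear rounded off to 4 significant digits between the steps. A single rounding produces each reported figure; derived quantities (the five compositions, LOI, the yield, the totals, net glass mass) are computed from the batch weights on 100.0 pbw of glass in exact precision as quoted within the problem or the answer.
Target masses of each oxide per 100.0 pbw glass melt:
  BaO: 22.31% × 100.0 = 22.31 pbw
  MgO: 7.413% × 100.0 = 7.413 pbw
  SiO2: 41.67% × 100.0 = 41.67 pbw
  Al2O3: 0.1069% × 100.0 = 0.1069 pbw
  PbO: 28.50% × 100.0 = 28.50 pbw
Checking each oxide sum given the weights on record, for the quoted basis mass (summed amounts equal target values once rounding is allowed for):
  BaO: 28.90·0.7721 = 22.31 pbw (target 22.31 pbw)
  MgO: 4.350·0.9850 + 9.836·0.3180 = 7.413 pbw (target 7.413 pbw)
  SiO2: 9.836·0.6322 + 35.63·0.9949 = 41.67 pbw (target 41.67 pbw)
  Al2O3: 35.63·0.003000 = 0.1069 pbw (target 0.1069 pbw)
  PbO: 28.53·0.9990 = 28.50 pbw (target 28.50 pbw)
Glass mass check: batch total minus LOI = 100.0 pbw (per-oxide target masses sum to 100.0 pbw; stated basis 100.0 pbw — differing by rounding only).
Summing the batch: Σ batch = 107.2 pbw; loss to ignition Σ batch·LOI = 7.245 pbw; glass ÷ batch gives a yield of 93.24%.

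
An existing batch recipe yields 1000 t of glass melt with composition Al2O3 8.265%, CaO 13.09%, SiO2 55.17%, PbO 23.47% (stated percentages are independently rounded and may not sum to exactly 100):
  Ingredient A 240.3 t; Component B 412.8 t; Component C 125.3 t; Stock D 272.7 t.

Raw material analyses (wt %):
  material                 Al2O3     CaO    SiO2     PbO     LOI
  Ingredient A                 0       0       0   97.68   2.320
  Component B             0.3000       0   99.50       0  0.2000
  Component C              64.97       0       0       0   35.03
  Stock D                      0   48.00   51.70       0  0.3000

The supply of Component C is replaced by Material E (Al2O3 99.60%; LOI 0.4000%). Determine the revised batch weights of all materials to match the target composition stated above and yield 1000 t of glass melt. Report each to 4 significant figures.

Each numeric step keeps full precision all the way through — the intermediate values appear with 4-significant-digit rounding at each printed step; every reported figure is rounded exactly once. Derived quantities (totals, yield, the four compositions, net glass mass, ignition loss) are computed from the weighed amounts on 1000 t of glass at exact precision exactly as shown in problem or answer.
Oxide-by-oxide targets in 1000 t glass melt:
  Al2O3: 8.265% × 1000 = 82.65 t
  CaO: 13.09% × 1000 = 130.9 t
  SiO2: 55.17% × 1000 = 551.7 t
  PbO: 23.47% × 1000 = 234.7 t
Mass-balance tally per oxide applying the batch weights above, for the quoted basis mass (every target is met by its sum once rounding is allowed for):
  Al2O3: 412.8·0.003000 + 81.74·0.9960 = 82.65 t (target 82.65 t)
  CaO: 272.7·0.4800 = 130.9 t (target 130.9 t)
  SiO2: 412.8·0.9950 + 272.7·0.5170 = 551.7 t (target 551.7 t)
  PbO: 240.3·0.9768 = 234.7 t (target 234.7 t)
Glass-mass bookkeeping: total batch − LOI = 1000 t (per-oxide target masses sum to 1000 t; against the stated basis, 1000 t — a pure rounding effect).
Batch grand total — Σ batch = 1008 t; Σ batch·LOI gives LOI loss = 7.546 t; glass ÷ batch gives a yield of 99.25%.

Revised batch per 1000 t glass melt:
  Ingredient A: 240.3 t
  Component B: 412.8 t
  Material E: 81.74 t
  Stock D: 272.7 t
Total batch = 1008 t; LOI loss = 7.546 t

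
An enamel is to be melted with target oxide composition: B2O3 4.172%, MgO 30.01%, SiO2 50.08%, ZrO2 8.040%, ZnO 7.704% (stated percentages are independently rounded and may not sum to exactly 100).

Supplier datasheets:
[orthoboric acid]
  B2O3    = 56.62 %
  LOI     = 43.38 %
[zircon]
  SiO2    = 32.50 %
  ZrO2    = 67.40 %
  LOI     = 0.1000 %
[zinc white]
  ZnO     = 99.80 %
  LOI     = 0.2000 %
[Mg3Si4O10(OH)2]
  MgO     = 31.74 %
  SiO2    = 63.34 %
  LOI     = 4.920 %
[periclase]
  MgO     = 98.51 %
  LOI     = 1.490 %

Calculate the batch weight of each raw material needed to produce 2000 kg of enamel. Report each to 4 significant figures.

Batch per 2000 kg enamel:
  orthoboric acid: 147.4 kg
  zircon: 238.6 kg
  zinc white: 154.4 kg
  Mg3Si4O10(OH)2: 1459 kg
  periclase: 139.2 kg
Total batch = 2139 kg; LOI loss = 138.3 kg; yield = 93.53%

Every computation maintains full float precision at all times — rounding to four significant digits governs every in-between result as shown; every reported result takes just one rounding; all derived quantities, which include LOI, net glass mass, yield, totals, five oxide percentages, are computed in full precision, exactly as shown in either problem or answer, using the weight values per 2000 kg of glass.
The oxide mass targets at 2000 kg enamel:
  B2O3: 4.172% × 2000 = 83.44 kg
  MgO: 30.01% × 2000 = 600.2 kg
  SiO2: 50.08% × 2000 = 1002 kg
  ZrO2: 8.040% × 2000 = 160.8 kg
  ZnO: 7.704% × 2000 = 154.1 kg
Sums-versus-targets review working from each reported weight, at the basis given (summed amounts equal target values up to rounding of the answer):
  B2O3: 147.4·0.5662 = 83.46 kg (target 83.44 kg)
  MgO: 1459·0.3174 + 139.2·0.9851 = 600.2 kg (target 600.2 kg)
  SiO2: 238.6·0.3250 + 1459·0.6334 = 1002 kg (target 1002 kg)
  ZrO2: 238.6·0.6740 = 160.8 kg (target 160.8 kg)
  ZnO: 154.4·0.9980 = 154.1 kg (target 154.1 kg)
Glass-mass bookkeeping: batch Σ − ignition loss = 2000 kg (summing oxide targets gives 2000 kg; the stated basis being 2000 kg — any gap is answer rounding).
Adding the batch up: Σ batch = 2139 kg; LOI loss = Σ batch·LOI = 138.3 kg; yield = glass ÷ total batch = 93.53%.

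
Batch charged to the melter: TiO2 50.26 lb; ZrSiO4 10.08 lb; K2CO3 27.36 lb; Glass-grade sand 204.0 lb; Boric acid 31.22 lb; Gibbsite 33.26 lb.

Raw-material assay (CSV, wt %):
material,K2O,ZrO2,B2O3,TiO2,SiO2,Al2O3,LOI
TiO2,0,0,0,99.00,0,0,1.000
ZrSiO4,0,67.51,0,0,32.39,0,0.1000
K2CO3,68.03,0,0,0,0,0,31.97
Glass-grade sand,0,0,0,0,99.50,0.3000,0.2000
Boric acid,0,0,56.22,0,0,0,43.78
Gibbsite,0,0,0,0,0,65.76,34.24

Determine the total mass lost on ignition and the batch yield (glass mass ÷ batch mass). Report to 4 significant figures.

The working math keeps full precision through every step; the intermediate values are shown (rounded to 4 significant figures) on the page — each reported figure is rounded exactly once; derived quantities, which include the yield, net glass mass, six oxide percentages, the totals, ignition loss, are re-derived at full precision, as set out in the question or the answer, from the batch weights per 321.5 lb of glass.
Each material's LOI contribution:
  TiO2: 50.26 × 0.01000 = 0.5026 lb
  ZrSiO4: 10.08 × 0.001000 = 0.01008 lb
  K2CO3: 27.36 × 0.3197 = 8.747 lb
  Glass-grade sand: 204.0 × 0.002000 = 0.4080 lb
  Boric acid: 31.22 × 0.4378 = 13.67 lb
  Gibbsite: 33.26 × 0.3424 = 11.39 lb
Total LOI = 34.72 lb
Glass = batch − LOI = 356.2 − 34.72 = 321.5 lb

LOI loss = 34.72 lb; glass = 321.5 lb; yield = 90.25%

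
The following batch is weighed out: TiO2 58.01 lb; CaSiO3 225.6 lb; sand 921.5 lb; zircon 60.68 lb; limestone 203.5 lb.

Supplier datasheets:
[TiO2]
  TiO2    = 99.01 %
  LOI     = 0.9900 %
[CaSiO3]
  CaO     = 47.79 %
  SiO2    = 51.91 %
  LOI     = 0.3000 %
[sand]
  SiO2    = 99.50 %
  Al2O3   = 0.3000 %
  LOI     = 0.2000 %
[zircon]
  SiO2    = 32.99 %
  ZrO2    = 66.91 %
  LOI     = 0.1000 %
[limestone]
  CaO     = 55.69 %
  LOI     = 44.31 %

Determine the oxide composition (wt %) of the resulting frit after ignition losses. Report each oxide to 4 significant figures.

In-progress results are printed, with 4-significant-digit rounding, across the worked steps. Every computation maintains full float precision in all steps. Exactly one rounding goes into each reported value; all derived quantities (totals, yield, five oxide percentages, net glass mass, ignition loss) are carried at exact precision starting from the weights at 1376 lb of glass, as quoted within the problem or answer text.
Oxide masses out of the charge:
  TiO2: 58.01·0.9901 = 57.44 lb
  CaO: 225.6·0.4779 + 203.5·0.5569 = 221.1 lb
  SiO2: 225.6·0.5191 + 921.5·0.9950 + 60.68·0.3299 = 1054 lb
  ZrO2: 60.68·0.6691 = 40.60 lb
  Al2O3: 921.5·0.003000 = 2.764 lb
LOI: 58.01·0.009900 + 225.6·0.003000 + 921.5·0.002000 + 60.68·0.001000 + 203.5·0.4431 = 93.33 lb
batch − LOI leaves glass = 1469 − 93.33 = 1376 lb (= the summed oxide contributions)
wt % = 100 × oxide mass / glass mass

Glass mass = 1376 lb (batch 1469 − LOI 93.33).
Composition: TiO2 4.174%, CaO 16.07%, SiO2 76.60%, ZrO2 2.951%, Al2O3 0.2009%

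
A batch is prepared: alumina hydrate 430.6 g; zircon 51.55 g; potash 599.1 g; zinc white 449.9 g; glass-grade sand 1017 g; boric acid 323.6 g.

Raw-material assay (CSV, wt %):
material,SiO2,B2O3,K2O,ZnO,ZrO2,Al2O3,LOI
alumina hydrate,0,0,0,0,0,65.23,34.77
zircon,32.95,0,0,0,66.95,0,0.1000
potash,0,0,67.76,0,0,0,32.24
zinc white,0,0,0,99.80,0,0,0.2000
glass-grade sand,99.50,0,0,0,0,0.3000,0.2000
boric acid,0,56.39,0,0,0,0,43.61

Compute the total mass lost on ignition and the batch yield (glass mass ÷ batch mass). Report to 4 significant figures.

LOI loss = 487.0 g; glass = 2385 g; yield = 83.04%

Values along the way appear, with 4-significant-figure rounding, at each printed step. All internal work maintains full float precision at all times — each reported number carries a single rounding. The derived quantities, which include ignition loss, the yield, net glass mass, the six compositions, totals, are re-derived in exact precision, as given in question or answer, from the batch weights at 2385 g of glass.
Loss on ignition, line by line:
  alumina hydrate: 430.6 × 0.3477 = 149.7 g
  zircon: 51.55 × 0.001000 = 0.05155 g
  potash: 599.1 × 0.3224 = 193.1 g
  zinc white: 449.9 × 0.002000 = 0.8998 g
  glass-grade sand: 1017 × 0.002000 = 2.034 g
  boric acid: 323.6 × 0.4361 = 141.1 g
Total LOI = 487.0 g
Glass = batch − LOI = 2872 − 487.0 = 2385 g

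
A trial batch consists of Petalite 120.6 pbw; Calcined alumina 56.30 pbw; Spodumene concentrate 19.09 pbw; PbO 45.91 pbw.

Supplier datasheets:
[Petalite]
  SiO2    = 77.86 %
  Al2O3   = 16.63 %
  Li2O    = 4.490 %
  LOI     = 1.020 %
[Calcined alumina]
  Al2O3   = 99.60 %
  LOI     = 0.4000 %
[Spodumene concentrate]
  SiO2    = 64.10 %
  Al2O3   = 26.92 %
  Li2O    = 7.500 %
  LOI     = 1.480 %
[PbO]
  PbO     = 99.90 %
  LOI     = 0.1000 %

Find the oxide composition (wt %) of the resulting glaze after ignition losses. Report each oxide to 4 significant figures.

Values along the way are shown, rounded to four significant figures, when written out; the working math maintains full float precision through every step. Every reported figure is rounded a single time; the derived quantities, which include the yield, four oxide percentages, the totals, net glass mass, ignition loss, are recomputed at full precision, exactly as shown in problem or answer, from the weighed amounts per 240.1 pbw of glass.
Per-oxide mass from batch:
  PbO: 45.91·0.9990 = 45.86 pbw
  SiO2: 120.6·0.7786 + 19.09·0.6410 = 106.1 pbw
  Al2O3: 120.6·0.1663 + 56.30·0.9960 + 19.09·0.2692 = 81.27 pbw
  Li2O: 120.6·0.04490 + 19.09·0.07500 = 6.847 pbw
LOI: 120.6·0.01020 + 56.30·0.004000 + 19.09·0.01480 + 45.91·0.001000 = 1.784 pbw
The glass mass, total less LOI, = 241.9 − 1.784 = 240.1 pbw (the oxide masses sum to this)
each oxide over glass, ×100, is wt %

Glass mass = 240.1 pbw (batch 241.9 − LOI 1.784).
Composition: PbO 19.10%, SiO2 44.20%, Al2O3 33.85%, Li2O 2.851%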